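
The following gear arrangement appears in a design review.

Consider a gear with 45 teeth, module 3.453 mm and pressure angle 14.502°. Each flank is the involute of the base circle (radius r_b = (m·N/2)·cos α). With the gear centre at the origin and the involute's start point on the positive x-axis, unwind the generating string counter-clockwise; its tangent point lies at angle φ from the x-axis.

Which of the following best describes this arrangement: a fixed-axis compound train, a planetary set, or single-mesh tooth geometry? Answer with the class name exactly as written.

single-mesh tooth geometry

class = single-mesh tooth geometry [base-circle involute, m = 3.453, 45T]
classification: single-mesh tooth geometry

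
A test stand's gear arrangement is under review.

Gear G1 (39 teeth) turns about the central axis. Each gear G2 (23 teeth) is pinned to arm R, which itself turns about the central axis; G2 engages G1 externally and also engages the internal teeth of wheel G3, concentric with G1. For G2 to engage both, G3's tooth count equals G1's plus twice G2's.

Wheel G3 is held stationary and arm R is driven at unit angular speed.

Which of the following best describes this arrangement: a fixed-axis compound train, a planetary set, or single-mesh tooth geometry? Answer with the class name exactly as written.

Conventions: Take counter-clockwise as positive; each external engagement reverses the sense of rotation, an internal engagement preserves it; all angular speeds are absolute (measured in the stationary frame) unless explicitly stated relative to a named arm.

planetary set

class = planetary set [G3 = 39+2·23 = 85; Willis about the carrier]
classification: planetary set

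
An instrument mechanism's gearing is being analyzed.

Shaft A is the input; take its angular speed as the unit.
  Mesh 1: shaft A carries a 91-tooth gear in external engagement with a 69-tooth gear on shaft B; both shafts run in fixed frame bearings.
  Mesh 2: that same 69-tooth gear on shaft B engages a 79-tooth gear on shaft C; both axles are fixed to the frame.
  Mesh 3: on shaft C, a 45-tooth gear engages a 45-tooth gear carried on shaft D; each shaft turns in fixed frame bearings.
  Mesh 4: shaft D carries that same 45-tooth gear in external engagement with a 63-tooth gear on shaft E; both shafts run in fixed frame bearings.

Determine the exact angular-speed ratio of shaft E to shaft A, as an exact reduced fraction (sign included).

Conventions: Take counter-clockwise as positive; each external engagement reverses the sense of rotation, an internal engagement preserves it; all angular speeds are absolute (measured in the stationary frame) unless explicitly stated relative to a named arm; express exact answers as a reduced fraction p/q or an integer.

class = fixed-axis compound train [4 meshes; 4 ratios multiply, 4 sense flips]
mesh 1 [91T→69T]: running ratio 91/69, sense −
mesh 2 [69T→79T]: running ratio 91/79, sense +
mesh 3 [45T→45T]: running ratio 91/79, sense −
mesh 4 [45T→63T]: running ratio 65/79, sense +
ω_out/ω_in = 65/79

65/79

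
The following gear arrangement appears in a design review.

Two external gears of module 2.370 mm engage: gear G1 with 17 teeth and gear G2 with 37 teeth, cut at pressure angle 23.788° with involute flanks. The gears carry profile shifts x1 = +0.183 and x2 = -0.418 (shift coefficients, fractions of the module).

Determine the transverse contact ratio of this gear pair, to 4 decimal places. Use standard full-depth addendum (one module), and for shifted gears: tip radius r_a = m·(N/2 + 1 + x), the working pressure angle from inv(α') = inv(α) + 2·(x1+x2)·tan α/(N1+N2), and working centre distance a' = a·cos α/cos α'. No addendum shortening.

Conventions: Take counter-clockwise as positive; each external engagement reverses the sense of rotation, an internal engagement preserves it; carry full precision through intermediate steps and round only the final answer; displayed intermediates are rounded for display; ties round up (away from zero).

single-mesh involute tooth geometry (17T engaging 37T at module 2.370)
base radii: r_b1 = 18.433565, r_b2 = 40.120111
tip radii: r_a1 = 22.948710, r_a2 = 45.224340
inv(α') = inv(23.788°) + 2·(+0.183-0.418)·tan α/(17+37) = 0.02178686  ⇒  α' = 22.59055°
a' = a·cos α / cos α' = 63.9900·cos 23.788°/cos 22.59055° = 63.419639
action lengths: √(r_a1²−r_b1²) = 13.669198, √(r_a2²−r_b2²) = 20.871454
base pitch p_b = π·m·cos α = 6.813030
CR = (13.669198 + 20.871454 − 63.419639·sin 22.59055°)/6.813030 = 1.493966
contact ratio ≈ 1.4940

1.4940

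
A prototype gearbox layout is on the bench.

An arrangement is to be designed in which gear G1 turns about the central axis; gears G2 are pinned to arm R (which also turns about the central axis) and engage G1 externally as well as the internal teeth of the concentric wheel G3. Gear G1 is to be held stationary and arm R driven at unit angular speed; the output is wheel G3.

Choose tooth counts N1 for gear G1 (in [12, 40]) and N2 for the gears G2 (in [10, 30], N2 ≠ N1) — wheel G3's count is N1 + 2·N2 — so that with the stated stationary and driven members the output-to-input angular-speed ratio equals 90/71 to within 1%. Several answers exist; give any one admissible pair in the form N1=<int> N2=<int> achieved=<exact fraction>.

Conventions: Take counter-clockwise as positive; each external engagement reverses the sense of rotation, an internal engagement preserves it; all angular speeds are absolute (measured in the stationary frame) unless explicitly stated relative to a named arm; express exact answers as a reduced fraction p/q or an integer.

N1=19 N2=26 achieved=90/71

class = planetary set [ratio 90/71 wanted; Willis about the carrier]
Willis with ω_sun = 0: ω_ring/ω_arm = (N1+N3)/N3; set equal to 90/71  ⇒  N3/N1 = 1/(90/71 − 1) = 71/19
N3 = N1 + 2·N2  ⇒  N2/N1 = (N3/N1 − 1)/2 = (71/19 − 1)/2 = 26/19
smallest multiple with N1 ≥ 12 and N2 ≥ 10: k = 1  ⇒  N1 = 1·19 = 19, N2 = 1·26 = 26 (N1 ≤ 40, N2 ≤ 30, N2 ≠ N1 ✓), N3 = 19 + 2·26 = 71
check: (N1+N3)/N3 with N1 = 19, N3 = 71 gives 90/71; |achieved − target| = 0 ≤ 9/710 ✓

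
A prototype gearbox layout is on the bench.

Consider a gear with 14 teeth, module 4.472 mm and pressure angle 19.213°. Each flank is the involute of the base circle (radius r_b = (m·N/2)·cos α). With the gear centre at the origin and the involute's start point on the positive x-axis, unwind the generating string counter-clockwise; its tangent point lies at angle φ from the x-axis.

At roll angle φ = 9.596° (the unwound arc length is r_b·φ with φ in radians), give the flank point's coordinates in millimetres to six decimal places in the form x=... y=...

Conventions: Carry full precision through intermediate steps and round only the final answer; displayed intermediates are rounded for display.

x=29.972106 y=0.046161

class = single-mesh tooth geometry [base-circle involute, m = 4.472, 14T]
pitch radius r_p = m·N/2 = 4.472·14/2 = 31.304000
base radius r_b = r_p·cos α = 31.304000·cos 19.213° = 29.560421
roll angle φ = 9.596° = 0.16748180 rad
x = r_b·(cos φ + φ·sin φ) = 29.972106
y = r_b·(sin φ − φ·cos φ) = 0.046161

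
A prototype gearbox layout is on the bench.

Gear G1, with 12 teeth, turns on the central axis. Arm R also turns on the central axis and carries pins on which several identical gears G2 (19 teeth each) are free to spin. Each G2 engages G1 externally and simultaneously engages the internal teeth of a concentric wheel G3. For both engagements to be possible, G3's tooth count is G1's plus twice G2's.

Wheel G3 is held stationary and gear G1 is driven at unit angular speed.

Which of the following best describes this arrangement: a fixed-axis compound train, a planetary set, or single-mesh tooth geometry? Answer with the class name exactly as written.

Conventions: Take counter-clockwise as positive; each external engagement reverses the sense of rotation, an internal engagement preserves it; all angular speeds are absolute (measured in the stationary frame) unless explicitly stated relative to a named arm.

topology: planetary set — G1 12T / G2 19T / G3 50T, arm = carrier (Willis)
classification: planetary set

planetary set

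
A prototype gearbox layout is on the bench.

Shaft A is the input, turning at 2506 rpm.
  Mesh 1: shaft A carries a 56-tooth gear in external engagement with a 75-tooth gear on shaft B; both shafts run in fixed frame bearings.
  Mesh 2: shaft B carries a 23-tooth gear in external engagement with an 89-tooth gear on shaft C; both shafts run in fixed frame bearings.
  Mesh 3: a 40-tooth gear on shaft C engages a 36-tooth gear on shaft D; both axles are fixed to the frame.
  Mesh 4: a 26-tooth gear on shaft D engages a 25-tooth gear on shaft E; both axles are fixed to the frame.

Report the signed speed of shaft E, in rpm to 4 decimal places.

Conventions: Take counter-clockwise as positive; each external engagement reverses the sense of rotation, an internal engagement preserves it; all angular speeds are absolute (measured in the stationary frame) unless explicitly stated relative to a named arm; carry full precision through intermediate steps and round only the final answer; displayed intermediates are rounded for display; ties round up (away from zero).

+558.7744 rpm

topology: fixed-axis compound train — 4 meshes, A→E
mesh 1 [56T→75T]: ω = 2506.0000×56/75 = 1871.1467 rpm, sense flips to −
mesh 2 [23T→89T]: ω = 1871.1467×23/89 = 483.5548 rpm, sense flips to +
mesh 3 [40T→36T]: ω = 483.5548×40/36 = 537.2831 rpm, sense flips to −
mesh 4 [26T→25T]: ω = 537.2831×26/25 = 558.7744 rpm, sense flips to +
signed output speed = +558.7744 rpm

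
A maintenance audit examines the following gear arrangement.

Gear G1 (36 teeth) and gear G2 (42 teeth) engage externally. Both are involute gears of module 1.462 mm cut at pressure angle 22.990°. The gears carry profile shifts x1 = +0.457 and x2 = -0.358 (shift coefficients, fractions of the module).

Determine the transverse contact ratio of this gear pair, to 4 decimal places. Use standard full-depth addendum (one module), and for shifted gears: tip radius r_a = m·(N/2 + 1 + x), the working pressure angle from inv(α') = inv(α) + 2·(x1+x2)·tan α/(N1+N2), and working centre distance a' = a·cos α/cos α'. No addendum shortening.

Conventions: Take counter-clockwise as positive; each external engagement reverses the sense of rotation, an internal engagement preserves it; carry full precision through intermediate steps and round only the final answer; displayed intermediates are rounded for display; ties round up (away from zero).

class = single-mesh tooth geometry [involute pair 36T × 42T, m = 1.462]
base radii: r_b1 = 24.225800, r_b2 = 28.263433
tip radii: r_a1 = 28.446134, r_a2 = 31.640604
inv(α') = inv(22.990°) + 2·(+0.457-0.358)·tan α/(36+42) = 0.02409465  ⇒  α' = 23.32725°
a' = a·cos α / cos α' = 57.0180·cos 22.990°/cos 23.32725° = 57.161739
action lengths: √(r_a1²−r_b1²) = 14.909499, √(r_a2²−r_b2²) = 14.223437
base pitch p_b = π·m·cos α = 4.228200
CR = (14.909499 + 14.223437 − 57.161739·sin 23.32725°)/4.228200 = 1.536801
contact ratio ≈ 1.5368

1.5368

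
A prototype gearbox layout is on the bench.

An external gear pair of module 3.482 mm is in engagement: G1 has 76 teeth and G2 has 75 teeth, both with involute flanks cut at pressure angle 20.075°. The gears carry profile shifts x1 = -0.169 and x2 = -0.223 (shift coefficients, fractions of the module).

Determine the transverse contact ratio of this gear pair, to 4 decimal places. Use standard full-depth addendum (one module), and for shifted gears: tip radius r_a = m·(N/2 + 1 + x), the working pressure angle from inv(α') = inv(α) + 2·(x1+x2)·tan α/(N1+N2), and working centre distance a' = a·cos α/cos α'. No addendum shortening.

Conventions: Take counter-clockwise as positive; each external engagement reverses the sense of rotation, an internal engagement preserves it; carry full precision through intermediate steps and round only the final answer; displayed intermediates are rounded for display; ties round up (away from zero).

single-mesh involute tooth geometry (76T engaging 75T at module 3.482)
base radii: r_b1 = 124.277024, r_b2 = 122.641800
tip radii: r_a1 = 135.209542, r_a2 = 133.280514
inv(α') = inv(20.075°) + 2·(-0.169-0.223)·tan α/(76+75) = 0.01318105  ⇒  α' = 19.22238°
a' = a·cos α / cos α' = 262.8910·cos 20.075°/cos 19.22238° = 261.497890
action lengths: √(r_a1²−r_b1²) = 53.262009, √(r_a2²−r_b2²) = 52.179348
base pitch p_b = π·m·cos α = 10.274415
CR = (53.262009 + 52.179348 − 261.497890·sin 19.22238°)/10.274415 = 1.883025
contact ratio ≈ 1.8830

1.8830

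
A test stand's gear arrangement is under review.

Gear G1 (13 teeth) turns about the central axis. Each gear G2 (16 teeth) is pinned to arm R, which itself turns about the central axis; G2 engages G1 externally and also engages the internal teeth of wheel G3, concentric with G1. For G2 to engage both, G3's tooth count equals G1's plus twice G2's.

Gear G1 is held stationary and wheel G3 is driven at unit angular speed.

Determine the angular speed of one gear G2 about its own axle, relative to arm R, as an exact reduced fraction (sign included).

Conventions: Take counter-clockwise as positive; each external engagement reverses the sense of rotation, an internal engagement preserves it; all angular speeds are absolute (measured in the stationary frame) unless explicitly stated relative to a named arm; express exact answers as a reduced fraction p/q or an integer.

585/928

recognized (axles ride arm R): planetary set, 13/16/45 teeth
ring teeth: 13 + 2·16 = 45
13(ω_sun−ω_arm) = −45(ω_ring−ω_arm),  ω_sun = 0, ω_ring = 1
13(0−ω_arm) = −45(1−ω_arm)  ⇒  58·ω_arm = 45  ⇒  ω_arm = 45/58
sun–planet mesh: 13·(0−45/58) = −16·(ω_p−ω_arm)  ⇒  ω_p−ω_arm = 585/928
exact speed ratio = 585/928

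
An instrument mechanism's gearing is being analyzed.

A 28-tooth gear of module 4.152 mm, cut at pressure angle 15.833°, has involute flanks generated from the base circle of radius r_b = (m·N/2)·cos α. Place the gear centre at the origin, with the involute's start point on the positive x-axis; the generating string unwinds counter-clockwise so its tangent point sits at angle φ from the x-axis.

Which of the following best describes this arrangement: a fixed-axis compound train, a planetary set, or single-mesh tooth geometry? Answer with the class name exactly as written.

single-mesh tooth geometry

topology: single-mesh involute geometry — m = 4.152, N = 28
classification: single-mesh tooth geometry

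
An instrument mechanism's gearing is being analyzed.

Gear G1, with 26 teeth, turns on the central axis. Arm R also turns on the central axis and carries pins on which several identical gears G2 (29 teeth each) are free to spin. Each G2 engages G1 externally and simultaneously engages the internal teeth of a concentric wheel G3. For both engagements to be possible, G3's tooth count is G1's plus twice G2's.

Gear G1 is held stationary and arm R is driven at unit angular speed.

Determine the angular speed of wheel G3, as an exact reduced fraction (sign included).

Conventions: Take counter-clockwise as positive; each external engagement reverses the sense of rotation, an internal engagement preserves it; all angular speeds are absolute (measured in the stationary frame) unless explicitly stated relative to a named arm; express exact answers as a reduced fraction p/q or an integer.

class = planetary set [G3 = 26+2·29 = 84; Willis about the carrier]
ring teeth: 26 + 2·29 = 84
26(ω_sun−ω_arm) = −84(ω_ring−ω_arm),  ω_sun = 0, ω_arm = 1
ω_ring = 1 − (26/84)(0−1) = 55/42
exact speed ratio = 55/42

55/42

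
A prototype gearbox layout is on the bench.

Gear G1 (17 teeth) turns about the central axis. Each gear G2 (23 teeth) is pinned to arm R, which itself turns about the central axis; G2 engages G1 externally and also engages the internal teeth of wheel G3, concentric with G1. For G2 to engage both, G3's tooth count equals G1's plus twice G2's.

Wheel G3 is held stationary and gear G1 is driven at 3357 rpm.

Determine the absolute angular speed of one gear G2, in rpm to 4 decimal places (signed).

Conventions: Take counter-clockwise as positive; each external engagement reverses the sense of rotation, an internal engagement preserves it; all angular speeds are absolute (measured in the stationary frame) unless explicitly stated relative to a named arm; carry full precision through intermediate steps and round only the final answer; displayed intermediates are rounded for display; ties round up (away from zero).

topology: planetary set — G1 17T / G2 23T / G3 63T, arm = carrier (Willis)
normalise by the input: solve with ω_sun = 1, then scale by 3357 rpm
ring teeth: 17 + 2·23 = 63
17(ω_sun−ω_arm) = −63(ω_ring−ω_arm),  ω_ring = 0, ω_sun = 1
17(1−ω_arm) = −63(0−ω_arm)  ⇒  80·ω_arm = 17  ⇒  ω_arm = 17/80
sun–planet mesh: 17·(1−17/80) = −23·(ω_p−ω_arm)  ⇒  ω_p−ω_arm = -1071/1840
ω_p = 17/80 − 1071/1840 = -17/46
scale: ω_p = -17/46 × 3357 rpm = -1240.6304 rpm

-1240.6304 rpm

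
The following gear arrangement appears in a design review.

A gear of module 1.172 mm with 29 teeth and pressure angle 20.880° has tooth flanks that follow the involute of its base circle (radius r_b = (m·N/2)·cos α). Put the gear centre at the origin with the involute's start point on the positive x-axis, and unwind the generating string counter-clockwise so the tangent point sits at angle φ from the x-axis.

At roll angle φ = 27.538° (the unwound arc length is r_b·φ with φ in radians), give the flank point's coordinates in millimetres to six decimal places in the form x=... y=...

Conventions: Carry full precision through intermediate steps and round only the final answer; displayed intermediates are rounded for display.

x=17.607365 y=0.574166

single-mesh involute tooth geometry (29T wheel at module 1.172)
pitch radius r_p = m·N/2 = 1.172·29/2 = 16.994000
base radius r_b = r_p·cos α = 16.994000·cos 20.880° = 15.877986
roll angle φ = 27.538° = 0.48062877 rad
x = r_b·(cos φ + φ·sin φ) = 17.607365
y = r_b·(sin φ − φ·cos φ) = 0.574166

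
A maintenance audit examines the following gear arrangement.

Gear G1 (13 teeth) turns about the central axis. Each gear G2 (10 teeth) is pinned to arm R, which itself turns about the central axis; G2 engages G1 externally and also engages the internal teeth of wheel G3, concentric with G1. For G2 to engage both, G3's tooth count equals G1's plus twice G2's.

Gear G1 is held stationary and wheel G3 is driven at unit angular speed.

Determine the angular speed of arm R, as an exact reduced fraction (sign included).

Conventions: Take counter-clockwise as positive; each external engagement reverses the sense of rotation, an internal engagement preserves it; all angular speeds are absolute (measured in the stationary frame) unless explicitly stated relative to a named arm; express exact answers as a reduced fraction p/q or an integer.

33/46

recognized (axles ride arm R): planetary set, 13/10/33 teeth
ring teeth: 13 + 2·10 = 33
13(ω_sun−ω_arm) = −33(ω_ring−ω_arm),  ω_sun = 0, ω_ring = 1
13(0−ω_arm) = −33(1−ω_arm)  ⇒  46·ω_arm = 33  ⇒  ω_arm = 33/46
exact speed ratio = 33/46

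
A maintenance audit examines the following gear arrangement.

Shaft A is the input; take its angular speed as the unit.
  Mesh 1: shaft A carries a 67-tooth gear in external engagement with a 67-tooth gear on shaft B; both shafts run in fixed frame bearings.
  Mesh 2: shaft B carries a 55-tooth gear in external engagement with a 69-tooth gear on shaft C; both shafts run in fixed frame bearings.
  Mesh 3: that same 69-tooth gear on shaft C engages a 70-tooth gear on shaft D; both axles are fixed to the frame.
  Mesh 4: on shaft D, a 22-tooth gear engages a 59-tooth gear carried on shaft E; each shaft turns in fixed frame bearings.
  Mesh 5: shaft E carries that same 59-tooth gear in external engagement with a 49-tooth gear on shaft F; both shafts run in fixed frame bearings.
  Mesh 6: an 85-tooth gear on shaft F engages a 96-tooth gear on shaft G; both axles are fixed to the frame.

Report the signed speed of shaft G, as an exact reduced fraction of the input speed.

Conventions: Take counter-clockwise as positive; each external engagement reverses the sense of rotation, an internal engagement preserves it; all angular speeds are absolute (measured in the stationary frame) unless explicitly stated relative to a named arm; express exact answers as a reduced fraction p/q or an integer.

6-mesh fixed-axis compound train (all bearings frame-fixed)
mesh 1 [67T→67T]: |ω|/ω_in = 1×67/67 = 1, sense flips to −
mesh 2 [55T→69T]: |ω|/ω_in = 1×55/69 = 55/69, sense flips to +
mesh 3 [69T→70T]: |ω|/ω_in = (55/69)×69/70 = 11/14, sense flips to −
mesh 4 [22T→59T]: |ω|/ω_in = (11/14)×22/59 = 121/413, sense flips to +
mesh 5 [59T→49T]: |ω|/ω_in = (121/413)×59/49 = 121/343, sense flips to −
mesh 6 [85T→96T]: |ω|/ω_in = (121/343)×85/96 = 10285/32928, sense flips to +
signed output speed (× input speed) = 10285/32928

10285/32928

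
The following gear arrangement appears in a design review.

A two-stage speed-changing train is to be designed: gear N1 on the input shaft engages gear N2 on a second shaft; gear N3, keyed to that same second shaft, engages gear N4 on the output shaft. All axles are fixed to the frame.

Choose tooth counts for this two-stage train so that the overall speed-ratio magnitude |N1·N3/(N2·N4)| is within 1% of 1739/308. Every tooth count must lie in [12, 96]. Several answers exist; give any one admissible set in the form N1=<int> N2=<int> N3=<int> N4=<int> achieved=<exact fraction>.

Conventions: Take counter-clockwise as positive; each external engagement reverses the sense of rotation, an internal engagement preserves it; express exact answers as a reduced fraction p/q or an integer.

N1=37 N2=14 N3=47 N4=22 achieved=1739/308

design class (target 1739/308): fixed-axis compound train
target = 1739/308 in lowest terms: an exact hit needs N1·N3 = k·1739 and N2·N4 = k·308 for one integer k, every count in [12, 96]; additionally prefer no 1:1 stage (N1 ≠ N2, N3 ≠ N4)
k = 1: N1·N3 = 1739 = 37·47, N2·N4 = 308 = 14·22
achieved = 37·47/(14·22) = 1739/308; |achieved − target| = 0 ≤ 1739/30800 ✓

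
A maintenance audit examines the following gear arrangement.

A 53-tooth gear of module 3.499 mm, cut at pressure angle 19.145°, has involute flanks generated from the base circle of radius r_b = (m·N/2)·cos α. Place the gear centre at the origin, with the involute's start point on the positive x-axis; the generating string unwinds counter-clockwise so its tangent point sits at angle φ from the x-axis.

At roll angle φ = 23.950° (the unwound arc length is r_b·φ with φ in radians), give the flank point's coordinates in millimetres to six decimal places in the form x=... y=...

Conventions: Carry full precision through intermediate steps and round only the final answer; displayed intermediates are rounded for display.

x=94.916773 y=2.095559

class = single-mesh tooth geometry [base-circle involute, m = 3.499, 53T]
pitch radius r_p = m·N/2 = 3.499·53/2 = 92.723500
base radius r_b = r_p·cos α = 92.723500·cos 19.145° = 87.595114
roll angle φ = 23.950° = 0.41800636 rad
x = r_b·(cos φ + φ·sin φ) = 94.916773
y = r_b·(sin φ − φ·cos φ) = 2.095559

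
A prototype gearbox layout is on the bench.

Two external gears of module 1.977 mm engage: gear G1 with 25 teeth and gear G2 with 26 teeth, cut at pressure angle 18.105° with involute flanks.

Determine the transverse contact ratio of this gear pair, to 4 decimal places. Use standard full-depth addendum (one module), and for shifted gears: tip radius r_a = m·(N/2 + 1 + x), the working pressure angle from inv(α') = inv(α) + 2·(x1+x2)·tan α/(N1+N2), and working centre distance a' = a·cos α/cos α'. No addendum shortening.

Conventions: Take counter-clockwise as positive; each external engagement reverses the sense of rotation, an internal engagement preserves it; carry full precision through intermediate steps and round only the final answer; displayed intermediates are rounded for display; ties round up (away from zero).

1.6971

recognized (one external pair, fixed centres): single-mesh tooth geometry, m = 1.977, N1 = 25, N2 = 26
base radii: r_b1 = 23.488950, r_b2 = 24.428508
tip radii: r_a1 = 26.689500, r_a2 = 27.678000
no profile shift: α' = α, a' = a
action lengths: √(r_a1²−r_b1²) = 12.672752, √(r_a2²−r_b2²) = 13.012290
base pitch p_b = π·m·cos α = 5.903417
CR = (12.672752 + 13.012290 − 50.413500·sin 18.10500°)/5.903417 = 1.697080
contact ratio ≈ 1.6971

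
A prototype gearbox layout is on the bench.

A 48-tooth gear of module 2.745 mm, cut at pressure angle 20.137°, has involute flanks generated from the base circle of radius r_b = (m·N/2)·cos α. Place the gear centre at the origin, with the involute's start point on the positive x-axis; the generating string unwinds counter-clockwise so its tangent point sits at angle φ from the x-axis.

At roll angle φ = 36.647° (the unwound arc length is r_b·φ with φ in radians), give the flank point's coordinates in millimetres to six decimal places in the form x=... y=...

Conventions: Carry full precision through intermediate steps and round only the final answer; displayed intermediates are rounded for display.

single-mesh involute tooth geometry (48T wheel at module 2.745)
pitch radius r_p = m·N/2 = 2.745·48/2 = 65.880000
base radius r_b = r_p·cos α = 65.880000·cos 20.137° = 61.852896
roll angle φ = 36.647° = 0.63961081 rad
x = r_b·(cos φ + φ·sin φ) = 73.240081
y = r_b·(sin φ − φ·cos φ) = 5.177427

x=73.240081 y=5.177427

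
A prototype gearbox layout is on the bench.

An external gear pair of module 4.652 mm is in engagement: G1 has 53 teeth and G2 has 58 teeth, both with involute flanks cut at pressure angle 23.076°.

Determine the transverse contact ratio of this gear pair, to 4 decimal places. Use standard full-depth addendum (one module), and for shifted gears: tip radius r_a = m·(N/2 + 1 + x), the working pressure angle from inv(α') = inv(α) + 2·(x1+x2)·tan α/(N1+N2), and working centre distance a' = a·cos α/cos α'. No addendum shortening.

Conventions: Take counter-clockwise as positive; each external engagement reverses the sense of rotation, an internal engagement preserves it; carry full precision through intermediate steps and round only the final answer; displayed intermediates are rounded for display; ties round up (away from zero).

1.6222

recognized (one external pair, fixed centres): single-mesh tooth geometry, m = 4.652, N1 = 53, N2 = 58
base radii: r_b1 = 113.414004, r_b2 = 124.113439
tip radii: r_a1 = 127.930000, r_a2 = 139.560000
no profile shift: α' = α, a' = a
action lengths: √(r_a1²−r_b1²) = 59.189091, √(r_a2²−r_b2²) = 63.818868
base pitch p_b = π·m·cos α = 13.445306
CR = (59.189091 + 63.818868 − 258.186000·sin 23.07600°)/13.445306 = 1.622239
contact ratio ≈ 1.6222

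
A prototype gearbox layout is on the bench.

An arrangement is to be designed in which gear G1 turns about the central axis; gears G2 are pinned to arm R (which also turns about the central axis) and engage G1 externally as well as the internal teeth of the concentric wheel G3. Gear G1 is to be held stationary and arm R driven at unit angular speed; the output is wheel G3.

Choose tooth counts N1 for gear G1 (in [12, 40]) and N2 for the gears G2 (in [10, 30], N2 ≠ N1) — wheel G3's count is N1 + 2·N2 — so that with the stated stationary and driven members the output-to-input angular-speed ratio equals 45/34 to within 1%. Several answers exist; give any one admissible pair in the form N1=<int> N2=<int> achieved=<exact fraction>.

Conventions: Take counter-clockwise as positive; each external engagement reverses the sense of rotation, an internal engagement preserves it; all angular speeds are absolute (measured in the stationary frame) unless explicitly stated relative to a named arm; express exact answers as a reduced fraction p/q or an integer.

N1=22 N2=23 achieved=45/34

planetary set to be sized for 45/34 (Willis relation)
Willis with ω_sun = 0: ω_ring/ω_arm = (N1+N3)/N3; set equal to 45/34  ⇒  N3/N1 = 1/(45/34 − 1) = 34/11
N3 = N1 + 2·N2  ⇒  N2/N1 = (N3/N1 − 1)/2 = (34/11 − 1)/2 = 23/22
smallest multiple with N1 ≥ 12 and N2 ≥ 10: k = 1  ⇒  N1 = 1·22 = 22, N2 = 1·23 = 23 (N1 ≤ 40, N2 ≤ 30, N2 ≠ N1 ✓), N3 = 22 + 2·23 = 68
check: (N1+N3)/N3 with N1 = 22, N3 = 68 gives 45/34; |achieved − target| = 0 ≤ 9/680 ✓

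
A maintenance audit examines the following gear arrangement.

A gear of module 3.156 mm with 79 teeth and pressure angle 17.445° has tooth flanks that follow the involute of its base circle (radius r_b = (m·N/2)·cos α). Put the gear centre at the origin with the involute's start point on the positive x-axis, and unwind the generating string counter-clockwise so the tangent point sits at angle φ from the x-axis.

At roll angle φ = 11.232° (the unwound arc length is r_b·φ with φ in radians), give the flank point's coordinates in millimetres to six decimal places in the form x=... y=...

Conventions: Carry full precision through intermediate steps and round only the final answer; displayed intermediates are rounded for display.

x=121.191482 y=0.297507

topology: single-mesh involute geometry — m = 3.156, N = 79
pitch radius r_p = m·N/2 = 3.156·79/2 = 124.662000
base radius r_b = r_p·cos α = 124.662000·cos 17.445° = 118.928192
roll angle φ = 11.232° = 0.19603538 rad
x = r_b·(cos φ + φ·sin φ) = 121.191482
y = r_b·(sin φ − φ·cos φ) = 0.297507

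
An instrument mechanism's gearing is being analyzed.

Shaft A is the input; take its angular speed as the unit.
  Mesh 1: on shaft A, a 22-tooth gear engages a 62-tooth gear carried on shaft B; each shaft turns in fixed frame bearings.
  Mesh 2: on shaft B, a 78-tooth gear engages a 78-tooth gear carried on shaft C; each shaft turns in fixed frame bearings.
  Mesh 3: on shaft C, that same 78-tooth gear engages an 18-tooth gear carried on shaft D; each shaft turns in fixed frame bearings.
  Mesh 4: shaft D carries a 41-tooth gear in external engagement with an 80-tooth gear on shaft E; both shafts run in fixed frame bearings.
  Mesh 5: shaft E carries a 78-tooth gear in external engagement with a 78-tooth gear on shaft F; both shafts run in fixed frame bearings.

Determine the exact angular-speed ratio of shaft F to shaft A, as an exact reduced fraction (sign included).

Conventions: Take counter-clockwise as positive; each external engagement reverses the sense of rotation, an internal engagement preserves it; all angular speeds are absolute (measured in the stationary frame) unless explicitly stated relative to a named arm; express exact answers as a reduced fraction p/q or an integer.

-5863/7440

class = fixed-axis compound train [5 meshes; 5 ratios multiply, 5 sense flips]
mesh 1 [22T→62T]: running ratio 11/31, sense −
mesh 2 [78T→78T]: running ratio 11/31, sense +
mesh 3 [78T→18T]: running ratio 143/93, sense −
mesh 4 [41T→80T]: running ratio 5863/7440, sense +
mesh 5 [78T→78T]: running ratio 5863/7440, sense −
ω_out/ω_in = -5863/7440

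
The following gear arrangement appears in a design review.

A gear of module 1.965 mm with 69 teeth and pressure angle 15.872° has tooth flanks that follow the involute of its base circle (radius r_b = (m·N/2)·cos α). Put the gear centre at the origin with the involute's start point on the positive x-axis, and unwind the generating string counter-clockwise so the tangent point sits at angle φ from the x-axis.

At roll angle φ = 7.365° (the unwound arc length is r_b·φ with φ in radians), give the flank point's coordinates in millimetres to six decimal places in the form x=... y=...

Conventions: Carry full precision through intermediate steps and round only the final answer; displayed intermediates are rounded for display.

class = single-mesh tooth geometry [base-circle involute, m = 1.965, 69T]
pitch radius r_p = m·N/2 = 1.965·69/2 = 67.792500
base radius r_b = r_p·cos α = 67.792500·cos 15.872° = 65.207916
roll angle φ = 7.365° = 0.12854350 rad
x = r_b·(cos φ + φ·sin φ) = 65.744422
y = r_b·(sin φ − φ·cos φ) = 0.046091

x=65.744422 y=0.046091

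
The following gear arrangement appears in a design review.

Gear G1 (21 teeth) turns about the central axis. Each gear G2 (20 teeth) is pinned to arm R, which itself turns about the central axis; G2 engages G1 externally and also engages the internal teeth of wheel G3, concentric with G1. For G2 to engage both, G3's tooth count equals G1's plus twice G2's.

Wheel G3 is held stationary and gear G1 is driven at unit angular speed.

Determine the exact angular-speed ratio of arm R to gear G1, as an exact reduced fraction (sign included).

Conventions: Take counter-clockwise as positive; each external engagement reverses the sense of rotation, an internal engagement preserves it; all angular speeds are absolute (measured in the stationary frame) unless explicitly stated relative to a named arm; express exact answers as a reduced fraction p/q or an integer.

21/82

recognized (axles ride arm R): planetary set, 21/20/61 teeth
ring teeth: 21 + 2·20 = 61
21(ω_sun−ω_arm) = −61(ω_ring−ω_arm),  ω_ring = 0, ω_sun = 1
21(1−ω_arm) = −61(0−ω_arm)  ⇒  82·ω_arm = 21  ⇒  ω_arm = 21/82
ω_out/ω_in = 21/82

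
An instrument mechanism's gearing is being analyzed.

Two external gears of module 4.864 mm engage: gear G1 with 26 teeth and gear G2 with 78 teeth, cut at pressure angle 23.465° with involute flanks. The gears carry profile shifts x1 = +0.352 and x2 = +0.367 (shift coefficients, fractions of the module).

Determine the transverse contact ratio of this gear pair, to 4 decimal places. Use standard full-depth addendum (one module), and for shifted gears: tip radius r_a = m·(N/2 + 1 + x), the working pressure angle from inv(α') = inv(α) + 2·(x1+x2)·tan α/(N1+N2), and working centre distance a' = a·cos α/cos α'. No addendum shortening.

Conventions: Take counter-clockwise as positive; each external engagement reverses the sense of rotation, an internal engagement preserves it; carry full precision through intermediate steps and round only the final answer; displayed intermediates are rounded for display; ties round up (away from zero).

1.4888

recognized (one external pair, fixed centres): single-mesh tooth geometry, m = 4.864, N1 = 26, N2 = 78
base radii: r_b1 = 58.002934, r_b2 = 174.008802
tip radii: r_a1 = 69.808128, r_a2 = 196.345088
inv(α') = inv(23.465°) + 2·(+0.352+0.367)·tan α/(26+78) = 0.03054678  ⇒  α' = 25.14955°
a' = a·cos α / cos α' = 252.9280·cos 23.465°/cos 25.14955° = 256.309459
action lengths: √(r_a1²−r_b1²) = 38.843717, √(r_a2²−r_b2²) = 90.952353
base pitch p_b = π·m·cos α = 14.017045
CR = (38.843717 + 90.952353 − 256.309459·sin 25.14955°)/14.017045 = 1.488834
contact ratio ≈ 1.4888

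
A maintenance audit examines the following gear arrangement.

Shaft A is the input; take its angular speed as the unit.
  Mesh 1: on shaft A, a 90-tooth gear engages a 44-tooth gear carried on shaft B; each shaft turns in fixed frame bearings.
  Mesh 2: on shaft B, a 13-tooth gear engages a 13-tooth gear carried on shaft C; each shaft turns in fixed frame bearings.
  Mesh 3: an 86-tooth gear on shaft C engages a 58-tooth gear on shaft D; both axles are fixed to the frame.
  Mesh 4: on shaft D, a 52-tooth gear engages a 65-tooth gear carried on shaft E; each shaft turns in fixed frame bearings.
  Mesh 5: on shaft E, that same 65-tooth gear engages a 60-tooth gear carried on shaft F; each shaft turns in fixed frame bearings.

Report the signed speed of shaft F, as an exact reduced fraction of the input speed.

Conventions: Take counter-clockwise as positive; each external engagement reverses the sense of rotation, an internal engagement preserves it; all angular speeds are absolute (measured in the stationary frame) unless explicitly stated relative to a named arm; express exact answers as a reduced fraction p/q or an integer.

-1677/638

5-mesh fixed-axis compound train (all bearings frame-fixed)
mesh 1 [90T→44T]: |ω|/ω_in = 1×90/44 = 45/22, sense flips to −
mesh 2 [13T→13T]: |ω|/ω_in = (45/22)×13/13 = 45/22, sense flips to +
mesh 3 [86T→58T]: |ω|/ω_in = (45/22)×86/58 = 1935/638, sense flips to −
mesh 4 [52T→65T]: |ω|/ω_in = (1935/638)×52/65 = 774/319, sense flips to +
mesh 5 [65T→60T]: |ω|/ω_in = (774/319)×65/60 = 1677/638, sense flips to −
signed output speed (× input speed) = -1677/638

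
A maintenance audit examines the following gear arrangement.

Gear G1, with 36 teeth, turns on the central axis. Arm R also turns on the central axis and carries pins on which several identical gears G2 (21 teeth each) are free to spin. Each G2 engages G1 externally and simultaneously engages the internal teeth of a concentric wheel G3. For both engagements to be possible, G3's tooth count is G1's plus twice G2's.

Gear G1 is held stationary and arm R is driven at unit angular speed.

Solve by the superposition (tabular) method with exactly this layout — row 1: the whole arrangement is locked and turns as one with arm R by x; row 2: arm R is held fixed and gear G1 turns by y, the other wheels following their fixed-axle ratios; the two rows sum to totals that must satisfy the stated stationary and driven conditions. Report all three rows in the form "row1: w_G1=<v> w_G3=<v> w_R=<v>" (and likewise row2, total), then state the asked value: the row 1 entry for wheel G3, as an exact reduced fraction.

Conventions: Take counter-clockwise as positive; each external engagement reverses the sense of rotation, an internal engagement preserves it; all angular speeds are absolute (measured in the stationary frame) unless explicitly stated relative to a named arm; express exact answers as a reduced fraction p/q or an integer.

recognized (axles ride arm R): planetary set, 36/21/78 teeth
row 1 — lock + rotate with arm: ω_sun = ω_ring = ω_arm = x
superposition row 2 [arm held]: sun y, ring −(36/78)·y, arm 0
boundary: total ω_sun = x + y = 0 and total ω_arm = x = 1  ⇒  y = -1, x = 1
row 2 ring = −(36/78)·(-1) = 6/13
totals (row 1 + row 2): sun 1 + (-1) = 0, ring 1 + 6/13 = 19/13, arm 1 + 0 = 1
asked cell (row1, ring) = 1

row1: w_G1=1 w_G3=1 w_R=1
row2: w_G1=-1 w_G3=6/13 w_R=0
total: w_G1=0 w_G3=19/13 w_R=1
asked value: 1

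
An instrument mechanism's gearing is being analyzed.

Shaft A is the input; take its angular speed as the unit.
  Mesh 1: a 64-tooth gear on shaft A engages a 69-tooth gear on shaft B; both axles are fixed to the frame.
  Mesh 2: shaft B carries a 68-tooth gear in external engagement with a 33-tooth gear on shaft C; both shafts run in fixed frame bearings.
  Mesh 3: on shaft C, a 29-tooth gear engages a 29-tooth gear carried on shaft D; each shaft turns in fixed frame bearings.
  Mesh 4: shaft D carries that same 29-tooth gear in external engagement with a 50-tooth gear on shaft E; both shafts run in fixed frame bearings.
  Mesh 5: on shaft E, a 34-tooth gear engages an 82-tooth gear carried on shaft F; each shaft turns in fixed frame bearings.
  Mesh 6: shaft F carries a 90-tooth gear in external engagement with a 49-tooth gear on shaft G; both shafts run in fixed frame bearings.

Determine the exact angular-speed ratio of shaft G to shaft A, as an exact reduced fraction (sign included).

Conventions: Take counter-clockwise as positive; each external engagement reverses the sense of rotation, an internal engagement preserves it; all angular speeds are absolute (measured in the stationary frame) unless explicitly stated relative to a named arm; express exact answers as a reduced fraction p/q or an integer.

2145536/2541385

class = fixed-axis compound train [6 meshes; 6 ratios multiply, 6 sense flips]
mesh 1 [64T→69T]: running ratio 64/69, sense −
mesh 2 [68T→33T]: running ratio 4352/2277, sense +
mesh 3 [29T→29T]: running ratio 4352/2277, sense −
mesh 4 [29T→50T]: running ratio 63104/56925, sense +
mesh 5 [34T→82T]: running ratio 1072768/2333925, sense −
mesh 6 [90T→49T]: running ratio 2145536/2541385, sense +
ω_out/ω_in = 2145536/2541385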